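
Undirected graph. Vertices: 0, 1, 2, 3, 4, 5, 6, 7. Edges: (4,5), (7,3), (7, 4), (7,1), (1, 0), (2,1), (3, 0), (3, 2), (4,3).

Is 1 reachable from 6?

No

6 has no edges, so nothing is reachable from it.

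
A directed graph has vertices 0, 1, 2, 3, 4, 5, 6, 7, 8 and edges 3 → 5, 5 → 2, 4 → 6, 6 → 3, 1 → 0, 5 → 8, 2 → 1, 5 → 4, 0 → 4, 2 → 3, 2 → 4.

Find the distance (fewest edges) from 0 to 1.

6

Distance 0: 0.
Distance 1: 4.
Distance 2: 6.
Distance 3: 3.
Distance 4: 5.
Distance 5: 2, 8.
Distance 6: 1 — contains 1.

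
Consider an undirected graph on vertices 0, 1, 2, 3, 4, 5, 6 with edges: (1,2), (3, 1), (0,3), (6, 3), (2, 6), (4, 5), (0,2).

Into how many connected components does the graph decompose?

2

From 0: component {0, 1, 2, 3, 6}.
From 4: component {4, 5}.
That's 2 components.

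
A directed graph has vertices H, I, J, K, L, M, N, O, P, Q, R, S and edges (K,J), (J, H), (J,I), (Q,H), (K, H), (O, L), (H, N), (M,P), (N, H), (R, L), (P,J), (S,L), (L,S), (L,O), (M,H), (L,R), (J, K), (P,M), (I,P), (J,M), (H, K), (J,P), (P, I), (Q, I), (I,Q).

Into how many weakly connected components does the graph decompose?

From H: component {H, I, J, K, M, N, P, Q}.
From L: component {L, O, R, S}.
That's 2 components.

2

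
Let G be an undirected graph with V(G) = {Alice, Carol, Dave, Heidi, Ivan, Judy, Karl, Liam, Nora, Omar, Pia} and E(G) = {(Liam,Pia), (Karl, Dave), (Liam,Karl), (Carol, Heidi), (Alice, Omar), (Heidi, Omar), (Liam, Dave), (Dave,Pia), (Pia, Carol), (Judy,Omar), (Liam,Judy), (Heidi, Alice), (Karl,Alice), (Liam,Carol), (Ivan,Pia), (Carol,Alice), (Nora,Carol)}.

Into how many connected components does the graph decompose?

From Alice: component {Alice, Carol, Dave, Heidi, Ivan, Judy, Karl, Liam, Nora, Omar, Pia}.
That's 1 component.

1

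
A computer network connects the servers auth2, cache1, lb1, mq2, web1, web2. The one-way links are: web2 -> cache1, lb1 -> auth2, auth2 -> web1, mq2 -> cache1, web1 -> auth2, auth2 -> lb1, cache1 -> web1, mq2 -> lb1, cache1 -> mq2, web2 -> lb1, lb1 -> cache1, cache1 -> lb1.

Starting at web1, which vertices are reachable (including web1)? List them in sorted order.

auth2, cache1, lb1, mq2, web1

Start at web1.
Its neighbours: auth2.
Then their neighbours: lb1.
Then next layer: cache1.
Then next layer: mq2.
Nothing further is reachable.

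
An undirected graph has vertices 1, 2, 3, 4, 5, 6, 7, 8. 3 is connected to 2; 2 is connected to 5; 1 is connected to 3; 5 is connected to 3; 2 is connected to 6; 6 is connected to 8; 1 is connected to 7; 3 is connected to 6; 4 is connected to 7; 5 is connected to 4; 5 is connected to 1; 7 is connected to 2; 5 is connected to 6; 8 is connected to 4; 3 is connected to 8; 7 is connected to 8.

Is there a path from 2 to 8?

Yes

Explore from 2.
Distance 1: reach 3, 5, 6, 7.
Distance 2: reach 1, 4, 8.
Found 8.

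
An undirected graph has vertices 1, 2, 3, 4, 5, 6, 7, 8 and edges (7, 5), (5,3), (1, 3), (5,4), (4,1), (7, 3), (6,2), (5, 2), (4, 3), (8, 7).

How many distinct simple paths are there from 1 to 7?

7

1–3–4–5–7
1–3–5–7
1–3–7
1–4–3–5–7
1–4–3–7
1–4–5–3–7
1–4–5–7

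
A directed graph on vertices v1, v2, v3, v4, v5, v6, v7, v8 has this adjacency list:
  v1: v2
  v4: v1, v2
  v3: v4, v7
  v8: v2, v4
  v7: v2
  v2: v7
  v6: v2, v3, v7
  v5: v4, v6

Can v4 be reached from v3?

Yes

Explore from v3.
Distance 1: reach v4, v7.
Found v4.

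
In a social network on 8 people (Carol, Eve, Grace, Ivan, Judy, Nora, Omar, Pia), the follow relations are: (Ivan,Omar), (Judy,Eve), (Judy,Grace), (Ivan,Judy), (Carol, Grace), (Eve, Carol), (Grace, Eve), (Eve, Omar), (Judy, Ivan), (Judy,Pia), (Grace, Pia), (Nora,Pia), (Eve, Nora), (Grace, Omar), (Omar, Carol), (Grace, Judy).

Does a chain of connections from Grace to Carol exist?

Yes

Explore from Grace.
Distance 1: reach Eve, Judy, Omar, Pia.
Distance 2: reach Carol, Ivan, Nora.
Found Carol.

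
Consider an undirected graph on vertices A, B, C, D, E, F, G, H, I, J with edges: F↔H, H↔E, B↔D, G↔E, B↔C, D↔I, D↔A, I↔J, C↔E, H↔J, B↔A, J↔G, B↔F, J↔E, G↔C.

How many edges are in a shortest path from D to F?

2

Distance 0: D.
Distance 1: A, B, I.
Distance 2: C, F, J — contains F.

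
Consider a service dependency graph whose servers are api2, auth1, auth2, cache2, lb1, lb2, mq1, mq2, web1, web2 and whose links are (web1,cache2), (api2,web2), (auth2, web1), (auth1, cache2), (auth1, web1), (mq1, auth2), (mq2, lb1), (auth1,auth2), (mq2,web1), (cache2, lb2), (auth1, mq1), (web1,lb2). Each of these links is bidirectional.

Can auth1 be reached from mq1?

Explore from mq1.
Distance 1: reach auth1, auth2.
Found auth1.

Yes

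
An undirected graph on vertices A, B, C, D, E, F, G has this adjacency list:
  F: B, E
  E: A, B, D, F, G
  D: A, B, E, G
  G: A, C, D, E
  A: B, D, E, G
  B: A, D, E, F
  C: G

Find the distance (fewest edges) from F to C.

3

Distance 0: F.
Distance 1: B, E.
Distance 2: A, D, G.
Distance 3: C — contains C.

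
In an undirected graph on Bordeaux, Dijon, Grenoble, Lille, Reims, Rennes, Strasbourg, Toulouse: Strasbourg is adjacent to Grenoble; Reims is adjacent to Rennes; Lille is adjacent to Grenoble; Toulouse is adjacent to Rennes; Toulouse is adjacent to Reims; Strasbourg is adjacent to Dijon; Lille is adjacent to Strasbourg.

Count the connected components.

3

From Bordeaux: component {Bordeaux}.
From Dijon: component {Dijon, Grenoble, Lille, Strasbourg}.
From Reims: component {Reims, Rennes, Toulouse}.
That's 3 components.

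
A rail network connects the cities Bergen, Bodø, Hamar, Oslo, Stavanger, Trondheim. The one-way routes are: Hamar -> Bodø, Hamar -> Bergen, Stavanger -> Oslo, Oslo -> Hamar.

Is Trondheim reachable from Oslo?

Explore from Oslo.
Distance 1: reach Hamar.
Distance 2: reach Bergen, Bodø.
The search from Oslo is exhausted; no directed path reaches Trondheim.

No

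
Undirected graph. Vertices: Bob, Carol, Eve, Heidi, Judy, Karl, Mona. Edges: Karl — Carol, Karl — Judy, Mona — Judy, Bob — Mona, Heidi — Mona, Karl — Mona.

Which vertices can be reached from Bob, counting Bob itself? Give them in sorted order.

Bob, Carol, Heidi, Judy, Karl, Mona

Start at Bob.
Its neighbours: Mona.
Then their neighbours: Heidi, Judy, Karl.
Then next layer: Carol.
Nothing further is reachable.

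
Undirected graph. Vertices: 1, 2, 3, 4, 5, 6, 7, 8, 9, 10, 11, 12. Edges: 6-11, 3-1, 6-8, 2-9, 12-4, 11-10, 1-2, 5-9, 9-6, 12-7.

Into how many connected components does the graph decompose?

2

From 1: component {1, 2, 3, 5, 6, 8, 9, 10, 11}.
From 4: component {4, 7, 12}.
That's 2 components.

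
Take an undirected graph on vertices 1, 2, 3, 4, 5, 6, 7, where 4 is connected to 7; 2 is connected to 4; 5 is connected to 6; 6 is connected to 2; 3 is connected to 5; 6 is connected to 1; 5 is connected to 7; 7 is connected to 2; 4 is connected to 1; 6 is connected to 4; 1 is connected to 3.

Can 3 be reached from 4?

Explore from 4.
Distance 1: reach 1, 2, 6, 7.
Distance 2: reach 3, 5.
Found 3.

Yes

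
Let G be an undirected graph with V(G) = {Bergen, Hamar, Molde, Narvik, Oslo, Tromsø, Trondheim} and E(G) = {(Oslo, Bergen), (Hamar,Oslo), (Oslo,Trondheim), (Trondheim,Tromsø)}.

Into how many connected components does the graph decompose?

3

From Bergen: component {Bergen, Hamar, Oslo, Tromsø, Trondheim}.
From Molde: component {Molde}.
From Narvik: component {Narvik}.
That's 3 components.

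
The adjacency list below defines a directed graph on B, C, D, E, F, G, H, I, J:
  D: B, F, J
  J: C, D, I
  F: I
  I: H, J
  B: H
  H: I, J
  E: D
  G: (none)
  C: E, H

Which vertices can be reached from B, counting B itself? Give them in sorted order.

Start at B.
Its neighbours: H.
Then their neighbours: I, J.
Then next layer: C, D.
Then next layer: E, F.
Nothing further is reachable.

B, C, D, E, F, H, I, J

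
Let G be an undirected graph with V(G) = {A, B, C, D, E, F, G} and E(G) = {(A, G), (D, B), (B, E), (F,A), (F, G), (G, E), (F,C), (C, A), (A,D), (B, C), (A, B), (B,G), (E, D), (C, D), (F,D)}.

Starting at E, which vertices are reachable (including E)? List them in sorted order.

Start at E.
Its neighbours: B, D, G.
Then their neighbours: A, C, F.
Every vertex is now reached.

A, B, C, D, E, F, G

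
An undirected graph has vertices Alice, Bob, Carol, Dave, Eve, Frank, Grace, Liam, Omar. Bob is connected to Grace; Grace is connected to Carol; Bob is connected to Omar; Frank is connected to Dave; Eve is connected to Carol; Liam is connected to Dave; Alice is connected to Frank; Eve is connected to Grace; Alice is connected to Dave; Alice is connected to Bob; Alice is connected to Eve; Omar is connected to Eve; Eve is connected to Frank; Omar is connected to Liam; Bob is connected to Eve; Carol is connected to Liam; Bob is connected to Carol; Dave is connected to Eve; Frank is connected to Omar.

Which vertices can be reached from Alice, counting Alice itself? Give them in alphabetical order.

Start at Alice.
Its neighbours: Bob, Dave, Eve, Frank.
Then their neighbours: Carol, Grace, Liam, Omar.
Every vertex is now reached.

Alice, Bob, Carol, Dave, Eve, Frank, Grace, Liam, Omar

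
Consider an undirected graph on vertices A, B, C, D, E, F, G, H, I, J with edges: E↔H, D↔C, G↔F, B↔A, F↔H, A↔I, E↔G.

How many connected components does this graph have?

From A: component {A, B, I}.
From C: component {C, D}.
From E: component {E, F, G, H}.
From J: component {J}.
That's 4 components.

4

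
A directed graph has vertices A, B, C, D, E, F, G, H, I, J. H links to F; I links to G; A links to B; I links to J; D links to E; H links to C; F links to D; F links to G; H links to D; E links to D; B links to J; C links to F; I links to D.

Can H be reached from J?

No

J has no outgoing edges, so nothing is reachable from it.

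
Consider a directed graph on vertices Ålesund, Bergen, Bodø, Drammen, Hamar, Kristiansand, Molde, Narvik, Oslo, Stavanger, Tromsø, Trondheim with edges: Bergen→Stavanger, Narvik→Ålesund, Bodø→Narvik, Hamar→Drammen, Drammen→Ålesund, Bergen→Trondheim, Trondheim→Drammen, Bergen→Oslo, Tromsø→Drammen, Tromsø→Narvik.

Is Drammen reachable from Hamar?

Yes

Explore from Hamar.
Distance 1: reach Drammen.
Found Drammen.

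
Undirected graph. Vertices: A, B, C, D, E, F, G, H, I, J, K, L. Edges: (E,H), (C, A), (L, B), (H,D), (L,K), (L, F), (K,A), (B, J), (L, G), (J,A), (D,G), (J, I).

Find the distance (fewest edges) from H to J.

Distance 0: H.
Distance 1: D, E.
Distance 2: G.
Distance 3: L.
Distance 4: B, F, K.
Distance 5: A, J — contains J.

5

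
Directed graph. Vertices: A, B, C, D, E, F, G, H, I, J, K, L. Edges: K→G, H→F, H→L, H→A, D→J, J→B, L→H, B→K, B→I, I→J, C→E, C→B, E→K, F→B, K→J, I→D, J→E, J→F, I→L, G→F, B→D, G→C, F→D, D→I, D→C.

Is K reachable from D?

Yes

Explore from D.
Distance 1: reach C, I, J.
Distance 2: reach B, E, F, L.
Distance 3: reach H, K.
Found K.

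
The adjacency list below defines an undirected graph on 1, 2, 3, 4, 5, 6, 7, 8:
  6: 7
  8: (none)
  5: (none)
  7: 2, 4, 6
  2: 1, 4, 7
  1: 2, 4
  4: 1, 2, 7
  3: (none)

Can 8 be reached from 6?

Explore from 6.
Distance 1: reach 7.
Distance 2: reach 2, 4.
Distance 3: reach 1.
The search is exhausted without reaching 8; it lies in a different component.

No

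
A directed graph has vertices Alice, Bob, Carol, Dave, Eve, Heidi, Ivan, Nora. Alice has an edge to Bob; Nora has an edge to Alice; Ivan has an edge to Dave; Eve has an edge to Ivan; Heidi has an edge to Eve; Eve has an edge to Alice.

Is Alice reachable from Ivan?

No

Explore from Ivan.
Distance 1: reach Dave.
The search from Ivan is exhausted; no directed path reaches Alice.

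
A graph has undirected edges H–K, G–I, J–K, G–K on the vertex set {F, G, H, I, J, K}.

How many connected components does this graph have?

2

From F: component {F}.
From G: component {G, H, I, J, K}.
That's 2 components.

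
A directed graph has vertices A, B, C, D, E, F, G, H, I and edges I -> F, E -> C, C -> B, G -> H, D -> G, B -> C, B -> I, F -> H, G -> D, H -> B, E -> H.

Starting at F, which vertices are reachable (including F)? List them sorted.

B, C, F, H, I

Start at F.
Its neighbours: H.
Then their neighbours: B.
Then next layer: C, I.
Nothing further is reachable.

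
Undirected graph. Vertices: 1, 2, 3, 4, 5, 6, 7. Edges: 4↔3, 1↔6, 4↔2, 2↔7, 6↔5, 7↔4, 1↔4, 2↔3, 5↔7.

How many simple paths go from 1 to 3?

1–4–2–3
1–4–3
1–4–7–2–3
1–6–5–7–2–3
1–6–5–7–2–4–3
1–6–5–7–4–2–3
1–6–5–7–4–3

7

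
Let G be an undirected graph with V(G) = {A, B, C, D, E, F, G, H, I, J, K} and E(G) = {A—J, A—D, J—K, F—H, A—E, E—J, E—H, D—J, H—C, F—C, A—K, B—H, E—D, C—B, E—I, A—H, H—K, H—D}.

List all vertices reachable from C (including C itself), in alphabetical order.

Start at C.
Its neighbours: B, F, H.
Then their neighbours: A, D, E, K.
Then next layer: I, J.
Nothing further is reachable.

A, B, C, D, E, F, H, I, J, K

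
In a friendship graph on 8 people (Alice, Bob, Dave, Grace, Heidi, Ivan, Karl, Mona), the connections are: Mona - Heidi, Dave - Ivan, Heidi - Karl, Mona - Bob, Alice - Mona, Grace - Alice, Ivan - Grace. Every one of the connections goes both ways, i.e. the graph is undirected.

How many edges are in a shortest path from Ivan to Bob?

Distance 0: Ivan.
Distance 1: Dave, Grace.
Distance 2: Alice.
Distance 3: Mona.
Distance 4: Bob, Heidi — contains Bob.

4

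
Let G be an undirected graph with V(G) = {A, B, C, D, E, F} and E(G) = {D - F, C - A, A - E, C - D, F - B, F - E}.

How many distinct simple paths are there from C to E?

C–A–E
C–D–F–E

2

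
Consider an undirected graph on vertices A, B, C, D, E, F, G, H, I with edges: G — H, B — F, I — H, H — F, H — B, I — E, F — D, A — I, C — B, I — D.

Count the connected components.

1

From A: component {A, B, C, D, E, F, G, H, I}.
That's 1 component.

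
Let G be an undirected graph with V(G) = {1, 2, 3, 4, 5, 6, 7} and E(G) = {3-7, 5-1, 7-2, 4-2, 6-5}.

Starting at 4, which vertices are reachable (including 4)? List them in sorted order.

2, 3, 4, 7

Start at 4.
Its neighbours: 2.
Then their neighbours: 7.
Then next layer: 3.
Nothing further is reachable.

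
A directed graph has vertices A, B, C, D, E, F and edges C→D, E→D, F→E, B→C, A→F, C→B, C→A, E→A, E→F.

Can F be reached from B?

Explore from B.
Distance 1: reach C.
Distance 2: reach A, D.
Distance 3: reach F.
Found F.

Yes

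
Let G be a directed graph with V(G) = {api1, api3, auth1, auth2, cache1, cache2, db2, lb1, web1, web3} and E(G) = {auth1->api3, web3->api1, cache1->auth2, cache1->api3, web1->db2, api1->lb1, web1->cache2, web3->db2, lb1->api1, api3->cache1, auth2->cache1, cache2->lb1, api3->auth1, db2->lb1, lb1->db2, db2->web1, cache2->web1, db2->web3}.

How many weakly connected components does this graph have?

From api1: component {api1, cache2, db2, lb1, web1, web3}.
From api3: component {api3, auth1, auth2, cache1}.
That's 2 components.

2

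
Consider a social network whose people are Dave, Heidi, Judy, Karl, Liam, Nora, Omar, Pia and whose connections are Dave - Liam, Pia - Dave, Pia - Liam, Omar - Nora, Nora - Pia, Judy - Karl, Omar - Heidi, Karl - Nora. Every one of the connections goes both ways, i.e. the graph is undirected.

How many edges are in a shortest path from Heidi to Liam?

4

Distance 0: Heidi.
Distance 1: Omar.
Distance 2: Nora.
Distance 3: Karl, Pia.
Distance 4: Dave, Judy, Liam — contains Liam.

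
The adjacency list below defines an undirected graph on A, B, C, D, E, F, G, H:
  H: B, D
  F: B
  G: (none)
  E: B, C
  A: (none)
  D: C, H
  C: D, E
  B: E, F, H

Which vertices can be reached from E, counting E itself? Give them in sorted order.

B, C, D, E, F, H

Start at E.
Its neighbours: B, C.
Then their neighbours: D, F, H.
Nothing further is reachable.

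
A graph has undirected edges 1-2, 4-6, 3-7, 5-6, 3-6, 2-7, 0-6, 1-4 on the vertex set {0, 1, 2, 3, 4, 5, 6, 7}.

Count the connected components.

From 0: component {0, 1, 2, 3, 4, 5, 6, 7}.
That's 1 component.

1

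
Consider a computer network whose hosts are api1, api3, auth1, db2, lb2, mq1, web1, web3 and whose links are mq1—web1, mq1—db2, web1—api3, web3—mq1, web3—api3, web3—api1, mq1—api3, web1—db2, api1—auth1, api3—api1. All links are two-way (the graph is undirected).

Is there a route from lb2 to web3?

No

lb2 has no edges, so nothing is reachable from it.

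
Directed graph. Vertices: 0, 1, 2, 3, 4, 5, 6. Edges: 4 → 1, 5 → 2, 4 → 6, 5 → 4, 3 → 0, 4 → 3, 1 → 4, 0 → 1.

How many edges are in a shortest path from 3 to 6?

4

Distance 0: 3.
Distance 1: 0.
Distance 2: 1.
Distance 3: 4.
Distance 4: 6 — contains 6.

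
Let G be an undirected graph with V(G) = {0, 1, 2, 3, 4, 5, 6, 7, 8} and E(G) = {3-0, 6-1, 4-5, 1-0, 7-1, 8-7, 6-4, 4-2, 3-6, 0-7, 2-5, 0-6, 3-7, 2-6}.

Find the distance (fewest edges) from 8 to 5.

Distance 0: 8.
Distance 1: 7.
Distance 2: 0, 1, 3.
Distance 3: 6.
Distance 4: 2, 4.
Distance 5: 5 — contains 5.

5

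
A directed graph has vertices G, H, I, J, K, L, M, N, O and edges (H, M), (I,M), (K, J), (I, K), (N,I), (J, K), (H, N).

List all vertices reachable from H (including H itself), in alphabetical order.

Start at H.
Its neighbours: M, N.
Then their neighbours: I.
Then next layer: K.
Then next layer: J.
Nothing further is reachable.

H, I, J, K, M, N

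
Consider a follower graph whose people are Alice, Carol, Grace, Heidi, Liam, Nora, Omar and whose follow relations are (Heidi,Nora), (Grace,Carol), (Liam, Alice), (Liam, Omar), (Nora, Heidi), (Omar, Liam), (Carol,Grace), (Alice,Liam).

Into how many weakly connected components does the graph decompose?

3

From Alice: component {Alice, Liam, Omar}.
From Carol: component {Carol, Grace}.
From Heidi: component {Heidi, Nora}.
That's 3 components.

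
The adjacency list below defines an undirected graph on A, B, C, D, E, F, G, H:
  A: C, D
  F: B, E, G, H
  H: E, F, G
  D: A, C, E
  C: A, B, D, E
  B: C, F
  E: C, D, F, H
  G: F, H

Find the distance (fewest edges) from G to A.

4

Distance 0: G.
Distance 1: F, H.
Distance 2: B, E.
Distance 3: C, D.
Distance 4: A — contains A.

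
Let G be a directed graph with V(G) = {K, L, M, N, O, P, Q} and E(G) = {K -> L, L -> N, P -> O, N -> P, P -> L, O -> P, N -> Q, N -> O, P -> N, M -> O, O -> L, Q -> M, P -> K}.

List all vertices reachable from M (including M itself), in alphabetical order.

Start at M.
Its neighbours: O.
Then their neighbours: L, P.
Then next layer: K, N.
Then next layer: Q.
Every vertex is now reached.

K, L, M, N, O, P, Q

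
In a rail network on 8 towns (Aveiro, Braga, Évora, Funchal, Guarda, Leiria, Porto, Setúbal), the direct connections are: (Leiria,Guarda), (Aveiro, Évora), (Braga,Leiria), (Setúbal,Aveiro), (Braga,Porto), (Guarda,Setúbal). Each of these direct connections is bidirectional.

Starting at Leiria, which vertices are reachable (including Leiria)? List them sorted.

Aveiro, Braga, Évora, Guarda, Leiria, Porto, Setúbal

Start at Leiria.
Its neighbours: Braga, Guarda.
Then their neighbours: Porto, Setúbal.
Then next layer: Aveiro.
Then next layer: Évora.
Nothing further is reachable.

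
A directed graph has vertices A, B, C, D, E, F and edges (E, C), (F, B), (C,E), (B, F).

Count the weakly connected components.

From A: component {A}.
From B: component {B, F}.
From C: component {C, E}.
From D: component {D}.
That's 4 components.

4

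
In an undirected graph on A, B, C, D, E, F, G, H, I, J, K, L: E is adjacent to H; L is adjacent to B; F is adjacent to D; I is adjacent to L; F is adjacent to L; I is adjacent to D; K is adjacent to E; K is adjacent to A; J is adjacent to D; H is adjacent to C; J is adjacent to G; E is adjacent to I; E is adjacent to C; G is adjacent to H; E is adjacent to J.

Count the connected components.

From A: component {A, B, C, D, E, F, G, H, I, J, K, L}.
That's 1 component.

1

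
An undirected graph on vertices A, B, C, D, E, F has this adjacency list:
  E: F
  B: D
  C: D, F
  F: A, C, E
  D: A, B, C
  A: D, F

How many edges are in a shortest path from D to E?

Distance 0: D.
Distance 1: A, B, C.
Distance 2: F.
Distance 3: E — contains E.

3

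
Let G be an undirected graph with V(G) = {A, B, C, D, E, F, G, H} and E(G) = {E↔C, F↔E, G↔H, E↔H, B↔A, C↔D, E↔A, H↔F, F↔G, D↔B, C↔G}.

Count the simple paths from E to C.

E–A–B–D–C
E–C
E–F–G–C
E–F–H–G–C
E–H–F–G–C
E–H–G–C

6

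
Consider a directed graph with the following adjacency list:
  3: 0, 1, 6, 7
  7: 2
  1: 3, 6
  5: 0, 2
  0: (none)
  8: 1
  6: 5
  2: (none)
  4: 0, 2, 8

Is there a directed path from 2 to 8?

2 has no outgoing edges, so nothing is reachable from it.

No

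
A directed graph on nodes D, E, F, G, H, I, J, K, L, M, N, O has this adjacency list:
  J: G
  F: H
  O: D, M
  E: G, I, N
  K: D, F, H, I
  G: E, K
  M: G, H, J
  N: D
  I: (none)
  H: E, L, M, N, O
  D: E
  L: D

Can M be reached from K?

Yes

Explore from K.
Distance 1: reach D, F, H, I.
Distance 2: reach E, L, M, N, O.
Found M.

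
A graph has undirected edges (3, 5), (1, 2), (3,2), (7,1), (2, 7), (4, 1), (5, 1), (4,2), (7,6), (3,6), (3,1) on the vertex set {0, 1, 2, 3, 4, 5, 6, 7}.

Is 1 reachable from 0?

No

0 has no edges, so nothing is reachable from it.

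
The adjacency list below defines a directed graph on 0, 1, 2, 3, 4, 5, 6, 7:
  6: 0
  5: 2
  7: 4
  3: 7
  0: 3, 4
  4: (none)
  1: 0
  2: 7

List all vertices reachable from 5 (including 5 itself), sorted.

Start at 5.
Its neighbours: 2.
Then their neighbours: 7.
Then next layer: 4.
Nothing further is reachable.

2, 4, 5, 7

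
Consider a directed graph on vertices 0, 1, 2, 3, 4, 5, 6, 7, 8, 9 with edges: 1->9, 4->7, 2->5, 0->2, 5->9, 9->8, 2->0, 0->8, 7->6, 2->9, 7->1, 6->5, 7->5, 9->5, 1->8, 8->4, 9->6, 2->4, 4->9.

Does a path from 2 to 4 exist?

Explore from 2.
Distance 1: reach 0, 4, 5, 9.
Found 4.

Yes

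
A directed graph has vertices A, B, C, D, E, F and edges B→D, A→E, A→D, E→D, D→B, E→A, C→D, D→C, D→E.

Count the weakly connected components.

From A: component {A, B, C, D, E}.
From F: component {F}.
That's 2 components.

2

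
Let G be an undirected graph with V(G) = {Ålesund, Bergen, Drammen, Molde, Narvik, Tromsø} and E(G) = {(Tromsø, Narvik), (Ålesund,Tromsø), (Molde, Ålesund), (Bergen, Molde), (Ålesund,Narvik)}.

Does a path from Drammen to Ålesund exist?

Drammen has no edges, so nothing is reachable from it.

No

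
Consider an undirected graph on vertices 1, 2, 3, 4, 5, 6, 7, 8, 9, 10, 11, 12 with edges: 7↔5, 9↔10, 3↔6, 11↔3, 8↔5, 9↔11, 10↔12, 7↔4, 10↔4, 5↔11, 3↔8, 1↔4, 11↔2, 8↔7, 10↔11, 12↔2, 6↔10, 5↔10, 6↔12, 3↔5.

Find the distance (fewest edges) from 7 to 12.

3

Distance 0: 7.
Distance 1: 4, 5, 8.
Distance 2: 1, 3, 10, 11.
Distance 3: 2, 6, 9, 12 — contains 12.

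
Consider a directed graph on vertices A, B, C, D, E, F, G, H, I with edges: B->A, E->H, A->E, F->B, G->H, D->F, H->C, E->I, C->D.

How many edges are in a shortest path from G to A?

Distance 0: G.
Distance 1: H.
Distance 2: C.
Distance 3: D.
Distance 4: F.
Distance 5: B.
Distance 6: A — contains A.

6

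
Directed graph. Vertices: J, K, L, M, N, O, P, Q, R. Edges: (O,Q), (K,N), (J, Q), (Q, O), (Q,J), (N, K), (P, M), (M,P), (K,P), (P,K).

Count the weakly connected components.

From J: component {J, O, Q}.
From K: component {K, M, N, P}.
From L: component {L}.
From R: component {R}.
That's 4 components.

4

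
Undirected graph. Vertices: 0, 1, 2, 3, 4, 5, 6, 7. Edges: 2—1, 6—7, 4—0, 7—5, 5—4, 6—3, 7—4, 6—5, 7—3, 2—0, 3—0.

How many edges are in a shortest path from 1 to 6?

Distance 0: 1.
Distance 1: 2.
Distance 2: 0.
Distance 3: 3, 4.
Distance 4: 5, 6, 7 — contains 6.

4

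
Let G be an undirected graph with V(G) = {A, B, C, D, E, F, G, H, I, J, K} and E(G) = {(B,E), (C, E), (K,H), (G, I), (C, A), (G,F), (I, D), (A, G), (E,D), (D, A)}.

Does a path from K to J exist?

No

Explore from K.
Distance 1: reach H.
The search is exhausted without reaching J; it lies in a different component.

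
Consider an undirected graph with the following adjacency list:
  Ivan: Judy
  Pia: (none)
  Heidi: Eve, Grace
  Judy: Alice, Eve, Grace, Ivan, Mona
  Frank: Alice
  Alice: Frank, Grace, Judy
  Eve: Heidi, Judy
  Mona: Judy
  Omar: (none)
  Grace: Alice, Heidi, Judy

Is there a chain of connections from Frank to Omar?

No

Explore from Frank.
Distance 1: reach Alice.
Distance 2: reach Grace, Judy.
Distance 3: reach Eve, Heidi, Ivan, Mona.
The search is exhausted without reaching Omar; it lies in a different component.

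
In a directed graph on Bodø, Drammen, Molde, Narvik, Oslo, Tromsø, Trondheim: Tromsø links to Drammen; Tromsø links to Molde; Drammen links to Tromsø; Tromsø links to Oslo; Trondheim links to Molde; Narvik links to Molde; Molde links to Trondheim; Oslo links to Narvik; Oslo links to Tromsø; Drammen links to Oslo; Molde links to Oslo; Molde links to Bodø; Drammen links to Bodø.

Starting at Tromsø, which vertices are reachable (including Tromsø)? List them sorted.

Start at Tromsø.
Its neighbours: Drammen, Molde, Oslo.
Then their neighbours: Bodø, Narvik, Trondheim.
Every vertex is now reached.

Bodø, Drammen, Molde, Narvik, Oslo, Tromsø, Trondheim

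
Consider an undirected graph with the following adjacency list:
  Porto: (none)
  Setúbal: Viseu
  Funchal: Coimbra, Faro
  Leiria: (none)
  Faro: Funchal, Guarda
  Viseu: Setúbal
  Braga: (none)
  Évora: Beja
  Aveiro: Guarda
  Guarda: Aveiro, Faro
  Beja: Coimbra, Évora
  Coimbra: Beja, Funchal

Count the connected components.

5

From Aveiro: component {Aveiro, Beja, Coimbra, Évora, Faro, Funchal, Guarda}.
From Braga: component {Braga}.
From Leiria: component {Leiria}.
From Porto: component {Porto}.
From Setúbal: component {Setúbal, Viseu}.
That's 5 components.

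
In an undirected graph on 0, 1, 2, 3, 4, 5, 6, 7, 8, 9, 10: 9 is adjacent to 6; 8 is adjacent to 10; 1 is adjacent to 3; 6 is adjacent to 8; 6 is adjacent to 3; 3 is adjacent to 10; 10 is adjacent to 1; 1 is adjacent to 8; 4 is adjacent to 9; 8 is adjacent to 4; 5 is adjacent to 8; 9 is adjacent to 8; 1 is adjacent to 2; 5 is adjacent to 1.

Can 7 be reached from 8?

No

Explore from 8.
Distance 1: reach 1, 4, 5, 6, 9, 10.
Distance 2: reach 2, 3.
The search is exhausted without reaching 7; it lies in a different component.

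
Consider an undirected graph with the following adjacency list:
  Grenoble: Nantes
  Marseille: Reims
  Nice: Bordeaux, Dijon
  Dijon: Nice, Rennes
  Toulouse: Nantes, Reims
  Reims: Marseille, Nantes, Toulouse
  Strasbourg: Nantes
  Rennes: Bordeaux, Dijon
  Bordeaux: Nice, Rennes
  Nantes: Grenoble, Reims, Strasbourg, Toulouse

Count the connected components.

From Bordeaux: component {Bordeaux, Dijon, Nice, Rennes}.
From Grenoble: component {Grenoble, Marseille, Nantes, Reims, Strasbourg, Toulouse}.
That's 2 components.

2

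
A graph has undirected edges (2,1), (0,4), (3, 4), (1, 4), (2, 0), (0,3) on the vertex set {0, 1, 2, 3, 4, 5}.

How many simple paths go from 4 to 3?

4–0–3
4–1–2–0–3
4–3

3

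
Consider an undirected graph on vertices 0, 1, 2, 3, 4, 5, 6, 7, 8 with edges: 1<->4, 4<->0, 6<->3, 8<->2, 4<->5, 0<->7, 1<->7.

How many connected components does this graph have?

From 0: component {0, 1, 4, 5, 7}.
From 2: component {2, 8}.
From 3: component {3, 6}.
That's 3 components.

3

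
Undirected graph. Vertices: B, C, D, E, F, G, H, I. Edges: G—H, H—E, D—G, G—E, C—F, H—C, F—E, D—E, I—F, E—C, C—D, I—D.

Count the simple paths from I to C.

I–D–C
I–D–E–C
I–D–E–F–C
I–D–E–G–H–C
I–D–E–H–C
I–D–G–E–C
I–D–G–E–F–C
I–D–G–E–H–C
... and 11 more.

19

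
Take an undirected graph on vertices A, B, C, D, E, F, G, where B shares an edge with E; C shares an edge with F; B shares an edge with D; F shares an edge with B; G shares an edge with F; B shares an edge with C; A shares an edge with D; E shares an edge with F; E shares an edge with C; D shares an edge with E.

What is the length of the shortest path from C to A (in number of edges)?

Distance 0: C.
Distance 1: B, E, F.
Distance 2: D, G.
Distance 3: A — contains A.

3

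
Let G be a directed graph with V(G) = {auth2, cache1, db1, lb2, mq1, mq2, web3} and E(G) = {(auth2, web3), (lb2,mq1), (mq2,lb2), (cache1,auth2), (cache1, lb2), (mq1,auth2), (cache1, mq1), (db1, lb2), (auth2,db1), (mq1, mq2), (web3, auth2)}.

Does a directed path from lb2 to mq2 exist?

Explore from lb2.
Distance 1: reach mq1.
Distance 2: reach auth2, mq2.
Found mq2.

Yes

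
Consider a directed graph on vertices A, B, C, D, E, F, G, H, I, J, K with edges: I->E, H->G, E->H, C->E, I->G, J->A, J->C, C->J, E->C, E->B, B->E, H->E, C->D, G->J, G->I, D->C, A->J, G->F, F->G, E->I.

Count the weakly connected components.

2

From A: component {A, B, C, D, E, F, G, H, I, J}.
From K: component {K}.
That's 2 components.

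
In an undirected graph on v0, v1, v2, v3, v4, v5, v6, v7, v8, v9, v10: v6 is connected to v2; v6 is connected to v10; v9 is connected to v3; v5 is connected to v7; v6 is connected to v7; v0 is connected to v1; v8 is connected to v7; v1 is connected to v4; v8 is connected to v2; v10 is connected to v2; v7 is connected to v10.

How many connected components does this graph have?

3

From v0: component {v0, v1, v4}.
From v2: component {v2, v5, v6, v7, v8, v10}.
From v3: component {v3, v9}.
That's 3 components.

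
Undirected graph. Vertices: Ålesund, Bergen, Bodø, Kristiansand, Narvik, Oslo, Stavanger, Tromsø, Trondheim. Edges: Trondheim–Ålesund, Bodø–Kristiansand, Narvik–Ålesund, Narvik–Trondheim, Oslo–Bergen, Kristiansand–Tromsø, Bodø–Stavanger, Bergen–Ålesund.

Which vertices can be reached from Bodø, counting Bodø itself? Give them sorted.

Start at Bodø.
Its neighbours: Kristiansand, Stavanger.
Then their neighbours: Tromsø.
Nothing further is reachable.

Bodø, Kristiansand, Stavanger, Tromsø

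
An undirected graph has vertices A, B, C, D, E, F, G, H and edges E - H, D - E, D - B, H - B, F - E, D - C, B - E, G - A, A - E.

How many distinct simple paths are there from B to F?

B–D–E–F
B–E–F
B–H–E–F

3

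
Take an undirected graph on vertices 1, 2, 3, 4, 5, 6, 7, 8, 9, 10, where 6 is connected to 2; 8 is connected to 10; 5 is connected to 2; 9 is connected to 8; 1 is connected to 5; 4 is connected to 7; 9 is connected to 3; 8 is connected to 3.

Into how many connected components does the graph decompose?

From 1: component {1, 2, 5, 6}.
From 3: component {3, 8, 9, 10}.
From 4: component {4, 7}.
That's 3 components.

3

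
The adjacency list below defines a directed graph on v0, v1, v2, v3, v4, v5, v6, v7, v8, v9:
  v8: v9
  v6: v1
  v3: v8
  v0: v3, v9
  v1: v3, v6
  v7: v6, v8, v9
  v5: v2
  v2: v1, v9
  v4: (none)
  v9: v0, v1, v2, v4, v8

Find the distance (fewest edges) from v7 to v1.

2

Distance 0: v7.
Distance 1: v6, v8, v9.
Distance 2: v0, v1, v2, v4 — contains v1.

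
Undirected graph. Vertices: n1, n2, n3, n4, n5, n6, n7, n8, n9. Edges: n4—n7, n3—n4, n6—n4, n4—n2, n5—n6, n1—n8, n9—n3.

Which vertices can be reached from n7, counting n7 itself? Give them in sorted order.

n2, n3, n4, n5, n6, n7, n9

Start at n7.
Its neighbours: n4.
Then their neighbours: n2, n3, n6.
Then next layer: n5, n9.
Nothing further is reachable.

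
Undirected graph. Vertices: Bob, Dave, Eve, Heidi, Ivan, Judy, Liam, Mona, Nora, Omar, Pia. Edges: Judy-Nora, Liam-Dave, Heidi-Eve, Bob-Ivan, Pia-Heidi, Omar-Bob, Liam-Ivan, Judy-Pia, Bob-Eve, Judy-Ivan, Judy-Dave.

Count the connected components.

2

From Bob: component {Bob, Dave, Eve, Heidi, Ivan, Judy, Liam, Nora, Omar, Pia}.
From Mona: component {Mona}.
That's 2 components.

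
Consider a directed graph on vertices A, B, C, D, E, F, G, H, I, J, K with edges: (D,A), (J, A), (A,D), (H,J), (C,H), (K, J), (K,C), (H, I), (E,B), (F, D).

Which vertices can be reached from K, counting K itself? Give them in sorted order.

Start at K.
Its neighbours: C, J.
Then their neighbours: A, H.
Then next layer: D, I.
Nothing further is reachable.

A, C, D, H, I, J, K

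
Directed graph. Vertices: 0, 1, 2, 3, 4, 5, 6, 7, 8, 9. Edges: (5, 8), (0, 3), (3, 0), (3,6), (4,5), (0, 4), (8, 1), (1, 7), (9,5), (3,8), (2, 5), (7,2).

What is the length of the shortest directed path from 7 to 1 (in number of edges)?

4

Distance 0: 7.
Distance 1: 2.
Distance 2: 5.
Distance 3: 8.
Distance 4: 1 — contains 1.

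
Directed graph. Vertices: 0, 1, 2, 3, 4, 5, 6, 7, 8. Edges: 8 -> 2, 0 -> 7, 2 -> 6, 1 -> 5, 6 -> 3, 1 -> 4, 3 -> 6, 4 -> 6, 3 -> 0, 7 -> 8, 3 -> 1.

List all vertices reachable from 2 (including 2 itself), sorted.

0, 1, 2, 3, 4, 5, 6, 7, 8

Start at 2.
Its neighbours: 6.
Then their neighbours: 3.
Then next layer: 0, 1.
Then next layer: 4, 5, 7.
Then next layer: 8.
Every vertex is now reached.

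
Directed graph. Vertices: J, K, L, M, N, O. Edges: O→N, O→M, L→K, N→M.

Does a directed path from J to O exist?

J has no outgoing edges, so nothing is reachable from it.

No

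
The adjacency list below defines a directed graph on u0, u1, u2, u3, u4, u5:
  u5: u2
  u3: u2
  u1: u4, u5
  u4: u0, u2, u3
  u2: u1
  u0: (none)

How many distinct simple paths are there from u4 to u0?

u4→u0

1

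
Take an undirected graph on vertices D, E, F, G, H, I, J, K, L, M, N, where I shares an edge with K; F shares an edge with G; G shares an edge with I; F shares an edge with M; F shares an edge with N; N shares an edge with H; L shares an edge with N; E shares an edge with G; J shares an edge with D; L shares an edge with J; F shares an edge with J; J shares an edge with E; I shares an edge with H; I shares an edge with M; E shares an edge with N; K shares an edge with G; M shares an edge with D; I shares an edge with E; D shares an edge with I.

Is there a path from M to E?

Explore from M.
Distance 1: reach D, F, I.
Distance 2: reach E, G, H, J, K, N.
Found E.

Yes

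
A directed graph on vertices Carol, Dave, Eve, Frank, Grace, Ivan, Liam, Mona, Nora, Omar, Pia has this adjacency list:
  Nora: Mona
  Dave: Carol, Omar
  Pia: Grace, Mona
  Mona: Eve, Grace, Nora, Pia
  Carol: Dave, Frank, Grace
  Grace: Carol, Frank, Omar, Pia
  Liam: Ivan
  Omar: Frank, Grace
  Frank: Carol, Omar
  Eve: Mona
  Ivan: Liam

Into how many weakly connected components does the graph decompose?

2

From Carol: component {Carol, Dave, Eve, Frank, Grace, Mona, Nora, Omar, Pia}.
From Ivan: component {Ivan, Liam}.
That's 2 components.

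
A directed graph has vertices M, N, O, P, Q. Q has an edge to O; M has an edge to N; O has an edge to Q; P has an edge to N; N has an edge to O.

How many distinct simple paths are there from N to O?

N→O

1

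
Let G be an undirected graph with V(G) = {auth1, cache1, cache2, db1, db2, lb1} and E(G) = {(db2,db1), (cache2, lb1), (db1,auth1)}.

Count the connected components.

3

From auth1: component {auth1, db1, db2}.
From cache1: component {cache1}.
From cache2: component {cache2, lb1}.
That's 3 components.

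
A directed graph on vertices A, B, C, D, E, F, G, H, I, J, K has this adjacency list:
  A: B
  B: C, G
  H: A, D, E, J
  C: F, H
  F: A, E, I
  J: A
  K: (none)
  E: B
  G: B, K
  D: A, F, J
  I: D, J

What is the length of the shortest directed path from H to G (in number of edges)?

Distance 0: H.
Distance 1: A, D, E, J.
Distance 2: B, F.
Distance 3: C, G, I — contains G.

3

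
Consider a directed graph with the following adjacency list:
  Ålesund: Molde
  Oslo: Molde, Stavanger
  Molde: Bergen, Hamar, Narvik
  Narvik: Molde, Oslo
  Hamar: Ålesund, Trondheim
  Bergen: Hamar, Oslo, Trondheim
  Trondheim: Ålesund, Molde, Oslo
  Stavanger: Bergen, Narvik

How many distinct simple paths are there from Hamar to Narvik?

Hamar→Ålesund→Molde→Bergen→Oslo→Stavanger→Narvik
Hamar→Ålesund→Molde→Bergen→Trondheim→Oslo→Stavanger→Narvik
Hamar→Ålesund→Molde→Narvik
Hamar→Trondheim→Ålesund→Molde→Bergen→Oslo→Stavanger→Narvik
Hamar→Trondheim→Ålesund→Molde→Narvik
Hamar→Trondheim→Molde→Bergen→Oslo→Stavanger→Narvik
Hamar→Trondheim→Molde→Narvik
Hamar→Trondheim→Oslo→Molde→Narvik
Hamar→Trondheim→Oslo→Stavanger→Narvik

9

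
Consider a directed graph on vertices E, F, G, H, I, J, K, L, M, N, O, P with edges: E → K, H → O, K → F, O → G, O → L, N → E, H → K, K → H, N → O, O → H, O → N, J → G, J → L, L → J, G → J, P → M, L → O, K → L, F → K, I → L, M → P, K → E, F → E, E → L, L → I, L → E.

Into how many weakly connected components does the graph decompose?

From E: component {E, F, G, H, I, J, K, L, N, O}.
From M: component {M, P}.
That's 2 components.

2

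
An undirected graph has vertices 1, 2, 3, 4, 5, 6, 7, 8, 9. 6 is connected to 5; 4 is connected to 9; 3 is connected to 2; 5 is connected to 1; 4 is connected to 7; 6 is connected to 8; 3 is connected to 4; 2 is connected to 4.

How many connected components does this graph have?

2

From 1: component {1, 5, 6, 8}.
From 2: component {2, 3, 4, 7, 9}.
That's 2 components.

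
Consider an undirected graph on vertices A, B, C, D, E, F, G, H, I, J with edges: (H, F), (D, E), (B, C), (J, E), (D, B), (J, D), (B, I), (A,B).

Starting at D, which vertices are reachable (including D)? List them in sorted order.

Start at D.
Its neighbours: B, E, J.
Then their neighbours: A, C, I.
Nothing further is reachable.

A, B, C, D, E, I, J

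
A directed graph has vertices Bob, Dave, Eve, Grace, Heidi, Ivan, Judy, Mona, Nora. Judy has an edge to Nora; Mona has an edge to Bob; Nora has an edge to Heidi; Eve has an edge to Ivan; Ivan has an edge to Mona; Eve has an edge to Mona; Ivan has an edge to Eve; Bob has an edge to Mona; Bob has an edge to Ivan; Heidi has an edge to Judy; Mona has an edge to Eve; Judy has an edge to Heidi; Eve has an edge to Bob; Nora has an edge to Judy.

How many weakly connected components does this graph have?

4

From Bob: component {Bob, Eve, Ivan, Mona}.
From Dave: component {Dave}.
From Grace: component {Grace}.
From Heidi: component {Heidi, Judy, Nora}.
That's 4 components.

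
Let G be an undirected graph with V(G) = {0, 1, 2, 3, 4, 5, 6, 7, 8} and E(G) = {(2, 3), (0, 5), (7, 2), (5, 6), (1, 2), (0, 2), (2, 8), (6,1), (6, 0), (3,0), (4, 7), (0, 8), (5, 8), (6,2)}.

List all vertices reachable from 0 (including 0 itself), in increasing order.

Start at 0.
Its neighbours: 2, 3, 5, 6, 8.
Then their neighbours: 1, 7.
Then next layer: 4.
Every vertex is now reached.

0, 1, 2, 3, 4, 5, 6, 7, 8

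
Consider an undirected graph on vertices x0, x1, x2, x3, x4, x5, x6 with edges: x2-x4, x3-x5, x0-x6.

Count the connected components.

4

From x0: component {x0, x6}.
From x1: component {x1}.
From x2: component {x2, x4}.
From x3: component {x3, x5}.
That's 4 components.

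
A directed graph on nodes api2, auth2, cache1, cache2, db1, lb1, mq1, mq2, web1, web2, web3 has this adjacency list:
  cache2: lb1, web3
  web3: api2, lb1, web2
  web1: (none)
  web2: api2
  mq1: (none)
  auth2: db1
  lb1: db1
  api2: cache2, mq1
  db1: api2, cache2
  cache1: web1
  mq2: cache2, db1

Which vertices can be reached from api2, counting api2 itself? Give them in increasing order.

api2, cache2, db1, lb1, mq1, web2, web3

Start at api2.
Its neighbours: cache2, mq1.
Then their neighbours: lb1, web3.
Then next layer: db1, web2.
Nothing further is reachable.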